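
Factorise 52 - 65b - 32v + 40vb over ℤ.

(5b - 4)(8v - 13)

Group as (40vb - 32v) + (-65b + 52) = 8v(5b - 4) - 13(5b - 4).
Both groups share the factor (5b - 4).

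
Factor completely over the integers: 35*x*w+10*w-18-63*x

Group as (35*x*w-63*x) + (10*w-18) = 7*x*(5*w-9) + 2*(5*w-9).
Both groups share the factor (5*w-9).

(5*w-9)*(7*x+2)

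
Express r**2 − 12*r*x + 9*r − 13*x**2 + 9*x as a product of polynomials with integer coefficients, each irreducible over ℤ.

(r + x)*(r − 13*x + 9)

Group: r*(r + x) + (−13*x + 9)*(r + x); both groups contain (r + x).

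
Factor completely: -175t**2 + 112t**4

7t**2(4t + 5)(4t - 5)

Factor out 7t**2, leaving 16t**2 - 25, which is a difference of two squares.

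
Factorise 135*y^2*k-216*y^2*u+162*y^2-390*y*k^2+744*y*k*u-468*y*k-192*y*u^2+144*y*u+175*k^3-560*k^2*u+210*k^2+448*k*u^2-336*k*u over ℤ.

Group: 9*y*(15*y*k-24*y*u+18*y-35*k^2+56*k*u-42*k) + (-5*k+8*u)*(15*y*k-24*y*u+18*y-35*k^2+56*k*u-42*k); both groups contain (15*y*k-24*y*u+18*y-35*k^2+56*k*u-42*k), so (9*y-5*k+8*u) is a factor with cofactor 15*y*k-24*y*u+18*y-35*k^2+56*k*u-42*k.
The cofactor groups again: 15*y*k-24*y*u+18*y-35*k^2+56*k*u-42*k = 3*y*(5*k-8*u+6) - 7*k*(5*k-8*u+6); both groups contain (5*k-8*u+6), giving (3*y-7*k)*(5*k-8*u+6).

(9*y-5*k+8*u)*(3*y-7*k)*(5*k-8*u+6)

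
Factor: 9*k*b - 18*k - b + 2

(9*k - 1)*(b - 2)

Group as (9*k*b - 18*k) + (-b + 2) = 9*k*(b - 2) - (b - 2).
Both groups share the factor (b - 2).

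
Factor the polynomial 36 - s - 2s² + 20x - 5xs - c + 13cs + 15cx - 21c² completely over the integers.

Group: -7c(3c - s + 4) + (5x + 2s + 9)(3c - s + 4); both groups contain (3c - s + 4).

-(3c - s + 4)(7c - 5x - 2s - 9)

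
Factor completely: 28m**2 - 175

Every term has a factor of 7. Then 4m**2 - 25 = (2m)² − (5)².

7(2m + 5)(2m - 5)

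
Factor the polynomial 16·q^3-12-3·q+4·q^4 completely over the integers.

(q+4)·(4·q^3-3)

Group as (4·q^4-3·q) + (16·q^3-12) = q·(4·q^3-3) + 4·(4·q^3-3).
Both groups share the factor (4·q^3-3).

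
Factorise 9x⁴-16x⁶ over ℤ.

Every term has a factor of x⁴; factoring it out leaves -16x²+9.
Recognize a difference of squares with the parts 3 and 4x.

-x⁴(4x+3)(4x-3)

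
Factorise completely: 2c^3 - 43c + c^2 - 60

(2c + 3)(c + 4)(c - 5)

Testing divisors of the constant over divisors of the leading coefficient, c = 5 is a root, so (c - 5) divides it; the quotient is 2c^2 + 11c + 12.
The remaining quadratic factors as (2c + 3)(c + 4).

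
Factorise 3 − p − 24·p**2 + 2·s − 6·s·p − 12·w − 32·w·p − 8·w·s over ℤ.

Group: −2·s·(4·w + 3·p − 1) + (−8·p − 3)·(4·w + 3·p − 1); both groups contain (4·w + 3·p − 1).

−(4·w + 3·p − 1)·(2·s + 8·p + 3)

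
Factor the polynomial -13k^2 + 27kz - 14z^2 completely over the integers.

-(13k - 14z)(k - z)

Group: -k(13k - 14z) + z(13k - 14z); both groups contain (13k - 14z).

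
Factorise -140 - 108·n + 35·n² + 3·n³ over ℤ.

(3·n - 10)·(n + 1)·(n + 14)

By the rational root theorem, n = 10/3 is a root, so (3·n - 10) divides it; the quotient is n² + 15·n + 14.
The remaining quadratic factors as (n + 14)(n + 1).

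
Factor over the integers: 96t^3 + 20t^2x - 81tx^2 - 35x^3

Group: 12t(8t^2 - 3tx - 5x^2) + 7x(8t^2 - 3tx - 5x^2); both groups contain (8t^2 - 3tx - 5x^2), so (12t + 7x) is a factor with cofactor 8t^2 - 3tx - 5x^2.
The cofactor groups again: 8t^2 - 3tx - 5x^2 = 8t(t - x) + 5x(t - x); both groups contain (t - x), giving (8t + 5x)(t - x).

(12t + 7x)(8t + 5x)(t - x)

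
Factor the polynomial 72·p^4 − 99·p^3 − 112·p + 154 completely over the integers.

(8·p − 11)·(9·p^3 − 14)

Group as (72·p^4 − 112·p) + (−99·p^3 + 154) = 8·p·(9·p^3 − 14) − 11·(9·p^3 − 14).
Both groups share the factor (9·p^3 − 14).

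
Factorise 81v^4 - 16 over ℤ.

Difference of squares twice: with A = 3v and B = 2, A⁴ − B⁴ = (A² − B²)(A² + B²), and A² − B² factors again.

(3v + 2)(3v - 2)(9v^2 + 4)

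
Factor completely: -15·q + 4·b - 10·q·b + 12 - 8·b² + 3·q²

Group: 3·q·(q - 4·b - 4) + (2·b - 3)·(q - 4·b - 4); both groups contain (q - 4·b - 4).

(q - 4·b - 4)·(3·q + 2·b - 3)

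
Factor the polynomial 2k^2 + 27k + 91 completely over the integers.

(2k + 13)(k + 7)

Need a pair with product 2·91 = 182 and sum 27: that's 13 and 14.
Split the middle term: 2k^2 + 13k + 14k + 91 = k(2k + 13) + 7(2k + 13).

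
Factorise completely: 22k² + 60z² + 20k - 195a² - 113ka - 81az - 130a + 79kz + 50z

(2k - 13a + 5z)(11k + 15a + 12z + 10)

Group: 11k(2k - 13a + 5z) + (15a + 12z + 10)(2k - 13a + 5z); both groups contain (2k - 13a + 5z).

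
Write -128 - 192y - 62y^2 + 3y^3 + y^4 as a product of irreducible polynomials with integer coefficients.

Among the possible rational roots, y = -2 is a root, giving the factor (y + 2) and quotient y^3 + y^2 - 64y - 64.
Continuing, y = 8 is a root, giving the factor (y - 8) and quotient y^2 + 9y + 8.
The remaining quadratic factors as (y + 8)(y + 1).

(y + 1)(y + 2)(y + 8)(y - 8)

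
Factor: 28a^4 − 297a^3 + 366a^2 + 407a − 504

(4a − 7)(7a + 8)(a − 1)(a − 9)

Testing divisors of the constant over divisors of the leading coefficient, a = 7/4 is a root, so (4a − 7) is a factor; dividing leaves 7a^3 − 62a^2 − 17a + 72.
Continuing, a = −8/7 is a root, so (7a + 8) divides it; the quotient is a^2 − 10a + 9.
The remaining quadratic factors as (a − 1)(a − 9).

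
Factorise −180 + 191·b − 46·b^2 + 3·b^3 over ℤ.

(3·b − 4)·(b − 5)·(b − 9)

Testing divisors of the constant over divisors of the leading coefficient, b = 9 is a root, giving the factor (b − 9) and quotient 3·b^2 − 19·b + 20.
The remaining quadratic factors as (b − 5)(3·b − 4).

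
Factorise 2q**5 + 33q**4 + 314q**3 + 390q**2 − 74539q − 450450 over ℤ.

(2q + 13)(q + 14)(q − 11)(q**2 + 7q + 225)

Among the possible rational roots, q = −14 is a root, giving the factor (q + 14) and quotient 2q**4 + 5q**3 + 244q**2 − 3026q − 32175.
Then q = −13/2 is a root, so (2q + 13) divides it; the quotient is q**3 − 4q**2 + 148q − 2475.
Then q = 11 is a root, so (q − 11) is a factor; dividing leaves q**2 + 7q + 225.
The quadratic q**2 + 7q + 225 has discriminant −851 < 0 and is irreducible over ℤ.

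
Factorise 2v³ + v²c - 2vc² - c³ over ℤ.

Group: v(2v² + 3vc + c²) - c(2v² + 3vc + c²); both groups contain (2v² + 3vc + c²), so (v - c) is a factor with cofactor 2v² + 3vc + c².
The cofactor groups again: 2v² + 3vc + c² = 2v(v + c) + c(v + c); both groups contain (v + c), giving (2v + c)(v + c).

(v - c)(2v + c)(v + c)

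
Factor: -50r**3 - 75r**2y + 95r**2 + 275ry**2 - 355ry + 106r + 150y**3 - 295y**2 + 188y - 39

-(10r + 5y - 3)(5r + 15y - 13)(r - 2y + 1)

Group: 10r(-5r**2 - 5ry + 8r + 30y**2 - 41y + 13) + (5y - 3)(-5r**2 - 5ry + 8r + 30y**2 - 41y + 13); both groups contain (-5r**2 - 5ry + 8r + 30y**2 - 41y + 13), so (10r + 5y - 3) is a factor with cofactor -5r**2 - 5ry + 8r + 30y**2 - 41y + 13.
The cofactor groups again: -5r**2 - 5ry + 8r + 30y**2 - 41y + 13 = -r(5r + 15y - 13) + (2y - 1)(5r + 15y - 13); both groups contain (5r + 15y - 13), giving -(r - 2y + 1)(5r + 15y - 13).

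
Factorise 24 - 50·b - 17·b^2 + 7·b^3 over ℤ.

(7·b - 3)·(b + 2)·(b - 4)

By the rational root theorem, b = -2 is a root, giving the factor (b + 2) and quotient 7·b^2 - 31·b + 12.
The remaining quadratic factors as (b - 4)(7·b - 3).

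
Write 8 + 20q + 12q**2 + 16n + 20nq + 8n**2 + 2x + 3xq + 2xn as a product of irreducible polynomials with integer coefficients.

Group: x(2n + 3q + 2) + (4n + 4q + 4)(2n + 3q + 2); both groups contain (2n + 3q + 2).

(2n + 3q + 2)(x + 4n + 4q + 4)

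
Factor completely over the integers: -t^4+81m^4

(3m+t)(3m-t)(9m^2+t^2)

(3m)⁴ − (t)⁴ = ((3m)² − (t)²)((3m)² + (t)²); the first factor splits again, the second (9m^2+t^2) is irreducible.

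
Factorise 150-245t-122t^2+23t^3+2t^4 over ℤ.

(2t-1)(t+15)(t+2)(t-5)

Testing divisors of the constant over divisors of the leading coefficient, t = -15 is a root, so (t+15) is a factor; dividing leaves 2t^3-7t^2-17t+10.
Then t = -2 is a root, so (t+2) is a factor; dividing leaves 2t^2-11t+5.
The remaining quadratic factors as (t-5)(2t-1).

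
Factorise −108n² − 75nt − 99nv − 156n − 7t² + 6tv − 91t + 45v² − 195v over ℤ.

−(12n + 7t + 15v)(9n + t − 3v + 13)

Group: −9n(12n + 7t + 15v) + (−t + 3v − 13)(12n + 7t + 15v); both groups contain (12n + 7t + 15v).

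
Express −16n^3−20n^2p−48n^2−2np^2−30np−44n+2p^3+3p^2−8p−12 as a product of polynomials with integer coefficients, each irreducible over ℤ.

Group: 4n(−4n^2−6np−10n−2p^2−7p−6) + (−p+2)(−4n^2−6np−10n−2p^2−7p−6); both groups contain (−4n^2−6np−10n−2p^2−7p−6), so (4n−p+2) is a factor with cofactor −4n^2−6np−10n−2p^2−7p−6.
The cofactor groups again: −4n^2−6np−10n−2p^2−7p−6 = −2n(2n+2p+3) + (−p−2)(2n+2p+3); both groups contain (2n+2p+3), giving −(2n+p+2)(2n+2p+3).

−(2n+2p+3)(2n+p+2)(4n−p+2)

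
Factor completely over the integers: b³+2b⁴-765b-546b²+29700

(2b-15)(b+11)(b+12)(b-15)

By the rational root theorem, b = -12 is a root, so (b+12) is a factor; dividing leaves 2b³-23b²-270b+2475.
Then b = 15 is a root, giving the factor (b-15) and quotient 2b²+7b-165.
The remaining quadratic factors as (b+11)(2b-15).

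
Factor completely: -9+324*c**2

9*(6*c+1)*(6*c-1)

Factor out 9, leaving 36*c**2-1, which is a difference of two squares.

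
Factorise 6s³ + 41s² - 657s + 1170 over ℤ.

Testing divisors of the constant over divisors of the leading coefficient, s = 6 is a root, so (s - 6) divides it; the quotient is 6s² + 77s - 195.
The remaining quadratic factors as (s + 15)(6s - 13).

(6s - 13)(s + 15)(s - 6)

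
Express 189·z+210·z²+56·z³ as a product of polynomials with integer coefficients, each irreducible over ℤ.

7·z·(2·z+3)·(4·z+9)

Pull out the common factor 7·z, then factor the remaining trinomial.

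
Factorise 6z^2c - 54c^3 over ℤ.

6c(z - 3c)(z + 3c)

Pull out the common factor 6c; z^2 - 9c^2 is a difference of squares.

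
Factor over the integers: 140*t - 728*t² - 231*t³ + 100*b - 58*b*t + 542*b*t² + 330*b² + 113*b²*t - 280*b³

-(5*b + 7*t)*(7*b - 3*t - 10)*(8*b - 11*t + 2)

Group: 7*b*(-40*b² - b*t - 10*b + 77*t² - 14*t) + (-3*t - 10)*(-40*b² - b*t - 10*b + 77*t² - 14*t); both groups contain (-40*b² - b*t - 10*b + 77*t² - 14*t), so (7*b - 3*t - 10) is a factor with cofactor -40*b² - b*t - 10*b + 77*t² - 14*t.
The cofactor groups again: -40*b² - b*t - 10*b + 77*t² - 14*t = -8*b*(5*b + 7*t) + (11*t - 2)*(5*b + 7*t); both groups contain (5*b + 7*t), giving -(8*b - 11*t + 2)*(5*b + 7*t).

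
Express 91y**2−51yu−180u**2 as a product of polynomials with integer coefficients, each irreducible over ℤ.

(7y−12u)(13y+15u)

Group: 7y(13y+15u) − 12u(13y+15u); both groups contain (13y+15u).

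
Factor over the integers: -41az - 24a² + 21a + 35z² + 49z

-(3a + 7z)(8a - 5z - 7)

Group: -3a(8a - 5z - 7) - 7z(8a - 5z - 7); both groups contain (8a - 5z - 7).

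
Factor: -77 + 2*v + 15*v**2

Need a pair with product 15·(-77) = -1155 and sum 2: that's 35 and -33.
Split the middle term: 15*v**2 + 35*v - 33*v - 77 = 5*v*(3*v + 7) - 11*(3*v + 7).

(3*v + 7)*(5*v - 11)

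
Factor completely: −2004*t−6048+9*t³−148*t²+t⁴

Trying the rational-root candidates, t = 14 is a root, giving the factor (t−14) and quotient t³+23*t²+174*t+432.
Then t = −9 is a root, so (t+9) is a factor; dividing leaves t²+14*t+48.
The remaining quadratic factors as (t+6)(t+8).

(t+6)*(t+8)*(t+9)*(t−14)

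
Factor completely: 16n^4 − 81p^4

(2n)⁴ − (3p)⁴ = ((2n)² − (3p)²)((2n)² + (3p)²); the first factor splits again, the second (4n^2 + 9p^2) is irreducible.

(2n + 3p)(2n − 3p)(4n^2 + 9p^2)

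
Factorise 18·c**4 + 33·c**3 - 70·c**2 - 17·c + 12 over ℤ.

Testing divisors of the constant over divisors of the leading coefficient, c = -3 is a root, giving the factor (c + 3) and quotient 18·c**3 - 21·c**2 - 7·c + 4.
Next, c = -1/2 is a root, giving the factor (2·c + 1) and quotient 9·c**2 - 15·c + 4.
The remaining quadratic factors as (3·c - 1)(3·c - 4).

(2·c + 1)·(3·c - 1)·(3·c - 4)·(c + 3)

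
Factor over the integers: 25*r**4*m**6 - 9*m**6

m**6*(5*r**2 + 3)*(5*r**2 - 3)

Pull out the common factor m**6, leaving 25*r**4 - 9.
Recognize a difference of squares with the parts 5*r**2 and 3.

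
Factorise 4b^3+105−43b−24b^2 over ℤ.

Among the possible rational roots, b = −5/2 is a root, giving the factor (2b+5) and quotient 2b^2−17b+21.
The remaining quadratic factors as (2b−3)(b−7).

(2b+5)(2b−3)(b−7)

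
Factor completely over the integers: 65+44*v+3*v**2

Need a pair with product 3·65 = 195 and sum 44: that's 39 and 5.
Split the middle term: 3*v**2+39*v + 5*v+65 = 3*v*(v+13) + 5*(v+13).

(3*v+5)*(v+13)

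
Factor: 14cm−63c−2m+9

Group as (14cm−63c) + (−2m+9) = 7c(2m−9) − (2m−9).
Both groups share the factor (2m−9).

(2m−9)(7c−1)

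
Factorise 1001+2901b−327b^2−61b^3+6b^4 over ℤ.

(2b−13)(3b+1)(b+7)(b−11)

Testing divisors of the constant over divisors of the leading coefficient, b = 11 is a root, so (b−11) divides it; the quotient is 6b^3+5b^2−272b−91.
Then b = −1/3 is a root, so (3b+1) divides it; the quotient is 2b^2+b−91.
The remaining quadratic factors as (b+7)(2b−13).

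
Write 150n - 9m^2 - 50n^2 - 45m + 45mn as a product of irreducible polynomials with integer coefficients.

Group: -3m(3m - 10n) + (5n - 15)(3m - 10n); both groups contain (3m - 10n).

-(3m - 10n)(3m - 5n + 15)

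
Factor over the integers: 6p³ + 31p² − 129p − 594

Testing divisors of the constant over divisors of the leading coefficient, p = 9/2 is a root, so (2p − 9) is a factor; dividing leaves 3p² + 29p + 66.
The remaining quadratic factors as (3p + 11)(p + 6).

(2p − 9)(3p + 11)(p + 6)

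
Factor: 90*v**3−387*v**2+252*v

Pull out the common factor 9*v, then factor the remaining trinomial.

9*v*(2*v−7)*(5*v−4)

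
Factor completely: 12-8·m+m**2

Two integers with product 12 and sum -8 are -2 and -6.

(m-2)·(m-6)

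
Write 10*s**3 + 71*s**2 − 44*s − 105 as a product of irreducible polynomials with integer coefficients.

Trying the rational-root candidates, s = −15/2 is a root, so (2*s + 15) is a factor; dividing leaves 5*s**2 − 2*s − 7.
The remaining quadratic factors as (5*s − 7)(s + 1).

(2*s + 15)*(5*s − 7)*(s + 1)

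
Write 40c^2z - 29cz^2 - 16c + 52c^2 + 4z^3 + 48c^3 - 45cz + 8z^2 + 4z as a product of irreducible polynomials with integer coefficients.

(3c + 4z + 4)(4c - z)(4c - z - 1)

Group: 4c(12c^2 + 13cz + 16c - 4z^2 - 4z) + (-z - 1)(12c^2 + 13cz + 16c - 4z^2 - 4z); both groups contain (12c^2 + 13cz + 16c - 4z^2 - 4z), so (4c - z - 1) is a factor with cofactor 12c^2 + 13cz + 16c - 4z^2 - 4z.
The cofactor groups again: 12c^2 + 13cz + 16c - 4z^2 - 4z = 4c(3c + 4z + 4) - z(3c + 4z + 4); both groups contain (3c + 4z + 4), giving (4c - z)(3c + 4z + 4).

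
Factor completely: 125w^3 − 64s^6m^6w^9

−w^3(4s^2m^2w^2 − 5)(16s^4m^4w^4 + 20s^2m^2w^2 + 25)

Pull out the common factor w^3, leaving −64s^6m^6w^6 + 125.
Recognize a difference of cubes with the parts 5 and 4s^2m^2w^2.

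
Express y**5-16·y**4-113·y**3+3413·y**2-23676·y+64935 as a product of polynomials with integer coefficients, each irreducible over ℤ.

Among the possible rational roots, y = 9 is a root, so (y-9) is a factor; dividing leaves y**4-7·y**3-176·y**2+1829·y-7215.
Next, y = -15 is a root, so (y+15) divides it; the quotient is y**3-22·y**2+154·y-481.
Then y = 13 is a root, so (y-13) divides it; the quotient is y**2-9·y+37.
The quadratic y**2-9·y+37 has discriminant -67 < 0 and is irreducible over ℤ.

(y+15)·(y-13)·(y-9)·(y**2-9·y+37)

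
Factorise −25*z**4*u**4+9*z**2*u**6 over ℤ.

Pull out the common factor z**2*u**4, leaving −25*z**2+9*u**2.
Recognize a difference of squares with the parts 3*u and 5*z.

−u**4*z**2*(5*z−3*u)*(5*z+3*u)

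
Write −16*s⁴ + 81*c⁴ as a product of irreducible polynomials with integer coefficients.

(3*c)⁴ − (2*s)⁴ = ((3*c)² − (2*s)²)((3*c)² + (2*s)²); the first factor splits again, the second (9*c² + 4*s²) is irreducible.

(3*c + 2*s)*(3*c − 2*s)*(9*c² + 4*s²)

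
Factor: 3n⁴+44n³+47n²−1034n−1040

Testing divisors of the constant over divisors of the leading coefficient, n = 13/3 is a root, giving the factor (3n−13) and quotient n³+19n²+98n+80.
Continuing, n = −8 is a root, so (n+8) divides it; the quotient is n²+11n+10.
The remaining quadratic factors as (n+10)(n+1).

(3n−13)(n+1)(n+10)(n+8)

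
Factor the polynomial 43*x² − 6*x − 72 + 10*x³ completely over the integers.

Testing divisors of the constant over divisors of the leading coefficient, x = −4 is a root, so (x + 4) is a factor; dividing leaves 10*x² + 3*x − 18.
The remaining quadratic factors as (5*x − 6)(2*x + 3).

(2*x + 3)*(5*x − 6)*(x + 4)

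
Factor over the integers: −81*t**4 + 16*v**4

(2*v − 3*t)*(2*v + 3*t)*(4*v**2 + 9*t**2)

Difference of squares twice: with A = 2*v and B = 3*t, A⁴ − B⁴ = (A² − B²)(A² + B²), and A² − B² factors again.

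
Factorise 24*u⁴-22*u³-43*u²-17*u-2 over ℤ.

Trying the rational-root candidates, u = -1/2 is a root, so (2*u+1) divides it; the quotient is 12*u³-17*u²-13*u-2.
Then u = -1/4 is a root, giving the factor (4*u+1) and quotient 3*u²-5*u-2.
The remaining quadratic factors as (3*u+1)(u-2).

(2*u+1)*(3*u+1)*(4*u+1)*(u-2)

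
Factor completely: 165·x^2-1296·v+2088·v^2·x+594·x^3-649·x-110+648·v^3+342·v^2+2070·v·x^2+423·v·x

Group: 12·v·(54·v^2+147·v·x+24·v+99·x^2+11·x-110) + (6·x+1)·(54·v^2+147·v·x+24·v+99·x^2+11·x-110); both groups contain (54·v^2+147·v·x+24·v+99·x^2+11·x-110), so (12·v+6·x+1) is a factor with cofactor 54·v^2+147·v·x+24·v+99·x^2+11·x-110.
The cofactor groups again: 54·v^2+147·v·x+24·v+99·x^2+11·x-110 = 6·v·(9·v+11·x-11) + (9·x+10)·(9·v+11·x-11); both groups contain (9·v+11·x-11), giving (6·v+9·x+10)·(9·v+11·x-11).

(12·v+6·x+1)·(6·v+9·x+10)·(9·v+11·x-11)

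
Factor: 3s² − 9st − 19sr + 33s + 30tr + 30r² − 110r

(3s − 10r)(s − 3t − 3r + 11)

Group: 3s(s − 3t − 3r + 11) − 10r(s − 3t − 3r + 11); both groups contain (s − 3t − 3r + 11).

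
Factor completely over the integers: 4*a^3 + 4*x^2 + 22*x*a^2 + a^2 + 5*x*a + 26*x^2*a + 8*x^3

Group: 2*x*(4*x^2 + 5*x*a + a^2) + (4*a + 1)*(4*x^2 + 5*x*a + a^2); both groups contain (4*x^2 + 5*x*a + a^2), so (2*x + 4*a + 1) is a factor with cofactor 4*x^2 + 5*x*a + a^2.
The cofactor groups again: 4*x^2 + 5*x*a + a^2 = 4*x*(x + a) + a*(x + a); both groups contain (x + a), giving (4*x + a)*(x + a).

(2*x + 4*a + 1)*(4*x + a)*(x + a)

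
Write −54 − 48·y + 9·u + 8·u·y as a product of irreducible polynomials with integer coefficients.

Group as (8·u·y + 9·u) + (−48·y − 54) = u·(8·y + 9) − 6·(8·y + 9).
Both groups share the factor (8·y + 9).

(8·y + 9)·(u − 6)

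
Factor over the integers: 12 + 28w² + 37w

(4w + 3)(7w + 4)

Need a pair with product 28·12 = 336 and sum 37: that's 21 and 16.
Split the middle term: 28w² + 21w + 16w + 12 = 7w(4w + 3) + 4(4w + 3).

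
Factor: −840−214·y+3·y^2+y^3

By the rational root theorem, y = −14 is a root, so (y+14) is a factor; dividing leaves y^2−11·y−60.
The remaining quadratic factors as (y−15)(y+4).

(y+14)·(y+4)·(y−15)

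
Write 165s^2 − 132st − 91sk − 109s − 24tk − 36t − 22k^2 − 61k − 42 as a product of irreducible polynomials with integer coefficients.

(15s − 12t − 11k − 14)(11s + 2k + 3)

Group: 11s(15s − 12t − 11k − 14) + (2k + 3)(15s − 12t − 11k − 14); both groups contain (15s − 12t − 11k − 14).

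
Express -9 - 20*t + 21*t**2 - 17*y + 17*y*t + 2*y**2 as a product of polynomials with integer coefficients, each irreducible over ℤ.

(2*y + 3*t + 1)*(y + 7*t - 9)

Group: 2*y*(y + 7*t - 9) + (3*t + 1)*(y + 7*t - 9); both groups contain (y + 7*t - 9).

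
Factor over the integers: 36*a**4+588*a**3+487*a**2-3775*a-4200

Trying the rational-root candidates, a = -7/6 is a root, so (6*a+7) divides it; the quotient is 6*a**3+91*a**2-25*a-600.
Continuing, a = -15 is a root, so (a+15) is a factor; dividing leaves 6*a**2+a-40.
The remaining quadratic factors as (2*a-5)(3*a+8).

(2*a-5)*(3*a+8)*(6*a+7)*(a+15)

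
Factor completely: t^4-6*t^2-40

Substitute u = t^2 to get a quadratic in u, then factor.
t^2+4 is irreducible over ℤ (sum of squares).
t^2-10 is irreducible over ℤ (10 is not a perfect square).

(t^2+4)*(t^2-10)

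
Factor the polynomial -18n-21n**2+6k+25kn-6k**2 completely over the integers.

Group: -k(6k-7n-6) + 3n(6k-7n-6); both groups contain (6k-7n-6).

-(6k-7n-6)(k-3n)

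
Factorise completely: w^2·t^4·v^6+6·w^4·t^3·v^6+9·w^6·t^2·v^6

Factor out w^2·t^2·v^6 first: what remains is 9·w^4+6·w^2·t+t^2.
Recognize a perfect-square trinomial with the parts 3·w^2 and t.

t^2·v^6·w^2·(3·w^2+t)^2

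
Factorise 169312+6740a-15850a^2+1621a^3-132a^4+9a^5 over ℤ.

Testing divisors of the constant over divisors of the leading coefficient, a = 13/3 is a root, so (3a-13) divides it; the quotient is 3a^4-31a^3+406a^2-3524a-13024.
Continuing, a = -8/3 is a root, so (3a+8) is a factor; dividing leaves a^3-13a^2+170a-1628.
Continuing, a = 11 is a root, giving the factor (a-11) and quotient a^2-2a+148.
The quadratic a^2-2a+148 has discriminant -588 < 0 and is irreducible over ℤ.

(3a+8)(3a-13)(a-11)(a^2-2a+148)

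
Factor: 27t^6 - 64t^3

t^3(3t - 4)(9t^2 + 12t + 16)

Pull out the common factor t^3, leaving 27t^3 - 64.
Recognize a difference of cubes with the parts 3t and 4.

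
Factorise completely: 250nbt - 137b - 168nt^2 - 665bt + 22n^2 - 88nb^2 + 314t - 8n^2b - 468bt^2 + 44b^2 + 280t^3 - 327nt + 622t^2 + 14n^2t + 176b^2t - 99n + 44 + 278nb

-(n + 11b - 10t - 4)(2n - 4t - 1)(4b - 7t - 11)

Group: n(-8nb + 14nt + 22n + 16bt + 4b - 28t^2 - 51t - 11) + (11b - 10t - 4)(-8nb + 14nt + 22n + 16bt + 4b - 28t^2 - 51t - 11); both groups contain (-8nb + 14nt + 22n + 16bt + 4b - 28t^2 - 51t - 11), so (n + 11b - 10t - 4) is a factor with cofactor -8nb + 14nt + 22n + 16bt + 4b - 28t^2 - 51t - 11.
The cofactor groups again: -8nb + 14nt + 22n + 16bt + 4b - 28t^2 - 51t - 11 = -4b(2n - 4t - 1) + (7t + 11)(2n - 4t - 1); both groups contain (2n - 4t - 1), giving -(4b - 7t - 11)(2n - 4t - 1).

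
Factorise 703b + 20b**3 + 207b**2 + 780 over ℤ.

Testing divisors of the constant over divisors of the leading coefficient, b = −4 is a root, so (b + 4) divides it; the quotient is 20b**2 + 127b + 195.
The remaining quadratic factors as (4b + 15)(5b + 13).

(4b + 15)(5b + 13)(b + 4)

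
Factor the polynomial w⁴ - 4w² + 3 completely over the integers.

Substitute u = w² to get a quadratic in u, then factor.
w² - 3 is irreducible over ℤ (3 is not a perfect square).
w² - 1 is a difference of squares.

(w + 1)(w - 1)(w² - 3)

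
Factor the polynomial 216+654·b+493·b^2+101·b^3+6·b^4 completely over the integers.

Testing divisors of the constant over divisors of the leading coefficient, b = −1/2 is a root, giving the factor (2·b+1) and quotient 3·b^3+49·b^2+222·b+216.
Continuing, b = −9 is a root, so (b+9) divides it; the quotient is 3·b^2+22·b+24.
The remaining quadratic factors as (3·b+4)(b+6).

(2·b+1)·(3·b+4)·(b+6)·(b+9)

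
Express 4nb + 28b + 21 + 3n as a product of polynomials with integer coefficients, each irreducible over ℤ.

(4b + 3)(n + 7)

Group as (4nb + 3n) + (28b + 21) = n(4b + 3) + 7(4b + 3).
Both groups share the factor (4b + 3).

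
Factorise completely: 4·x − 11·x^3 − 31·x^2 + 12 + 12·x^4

(3·x − 2)·(4·x + 3)·(x + 1)·(x − 2)

By the rational root theorem, x = 2/3 is a root, so (3·x − 2) divides it; the quotient is 4·x^3 − x^2 − 11·x − 6.
Then x = −1 is a root, so (x + 1) divides it; the quotient is 4·x^2 − 5·x − 6.
The remaining quadratic factors as (x − 2)(4·x + 3).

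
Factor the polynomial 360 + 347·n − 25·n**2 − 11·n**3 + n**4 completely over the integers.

Among the possible rational roots, n = 8 is a root, giving the factor (n − 8) and quotient n**3 − 3·n**2 − 49·n − 45.
Next, n = −1 is a root, so (n + 1) divides it; the quotient is n**2 − 4·n − 45.
The remaining quadratic factors as (n − 9)(n + 5).

(n + 1)·(n + 5)·(n − 8)·(n − 9)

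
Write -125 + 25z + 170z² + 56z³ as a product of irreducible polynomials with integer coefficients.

Testing divisors of the constant over divisors of the leading coefficient, z = -5/2 is a root, so (2z + 5) is a factor; dividing leaves 28z² + 15z - 25.
The remaining quadratic factors as (7z - 5)(4z + 5).

(2z + 5)(4z + 5)(7z - 5)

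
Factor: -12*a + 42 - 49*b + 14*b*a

Group as (14*b*a - 49*b) + (-12*a + 42) = 7*b*(2*a - 7) - 6*(2*a - 7).
Both groups share the factor (2*a - 7).

(2*a - 7)*(7*b - 6)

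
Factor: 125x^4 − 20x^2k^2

5x^2(5x − 2k)(5x + 2k)

Every term has a factor of 5x^2. Then 25x^2 − 4k^2 = (5x)² − (2k)².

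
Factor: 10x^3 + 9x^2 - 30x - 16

(2x + 1)(5x - 8)(x + 2)

Among the possible rational roots, x = -1/2 is a root, giving the factor (2x + 1) and quotient 5x^2 + 2x - 16.
The remaining quadratic factors as (5x - 8)(x + 2).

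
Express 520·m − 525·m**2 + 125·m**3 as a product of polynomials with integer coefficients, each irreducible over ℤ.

5·m·(5·m − 13)·(5·m − 8)

Pull out the common factor 5·m, then factor the remaining trinomial.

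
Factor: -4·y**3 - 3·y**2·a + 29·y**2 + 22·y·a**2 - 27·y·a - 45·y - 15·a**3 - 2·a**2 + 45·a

Group: y·(-4·y**2 + 9·y·a + 9·y - 5·a**2 - 9·a) + (3·a - 5)·(-4·y**2 + 9·y·a + 9·y - 5·a**2 - 9·a); both groups contain (-4·y**2 + 9·y·a + 9·y - 5·a**2 - 9·a), so (y + 3·a - 5) is a factor with cofactor -4·y**2 + 9·y·a + 9·y - 5·a**2 - 9·a.
The cofactor groups again: -4·y**2 + 9·y·a + 9·y - 5·a**2 - 9·a = -4·y·(y - a) + (5·a + 9)·(y - a); both groups contain (y - a), giving -(4·y - 5·a - 9)·(y - a).

-(4·y - 5·a - 9)·(y - a)·(y + 3·a - 5)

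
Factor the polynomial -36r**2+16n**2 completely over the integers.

Factor out 4, leaving 4n**2-9r**2, which is a difference of two squares.

4(2n+3r)(2n-3r)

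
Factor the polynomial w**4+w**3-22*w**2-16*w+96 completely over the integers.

(w+3)*(w+4)*(w-2)*(w-4)

By the rational root theorem, w = -4 is a root, so (w+4) divides it; the quotient is w**3-3*w**2-10*w+24.
Next, w = 4 is a root, giving the factor (w-4) and quotient w**2+w-6.
The remaining quadratic factors as (w-2)(w+3).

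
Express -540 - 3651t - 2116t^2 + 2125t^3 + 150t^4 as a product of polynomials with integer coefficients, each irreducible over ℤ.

Among the possible rational roots, t = -4/5 is a root, so (5t + 4) is a factor; dividing leaves 30t^3 + 401t^2 - 744t - 135.
Then t = -15 is a root, giving the factor (t + 15) and quotient 30t^2 - 49t - 9.
The remaining quadratic factors as (5t - 9)(6t + 1).

(5t + 4)(5t - 9)(6t + 1)(t + 15)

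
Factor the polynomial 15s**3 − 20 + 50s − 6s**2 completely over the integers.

(5s − 2)(3s**2 + 10)

Group as (15s**3 + 50s) + (−6s**2 − 20) = 5s(3s**2 + 10) − 2(3s**2 + 10).
Both groups share the factor (3s**2 + 10).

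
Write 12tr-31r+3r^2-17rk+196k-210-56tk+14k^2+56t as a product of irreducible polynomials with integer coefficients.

(3r-14k+14)(4t+r-k-15)

Group: 3r(4t+r-k-15) + (-14k+14)(4t+r-k-15); both groups contain (4t+r-k-15).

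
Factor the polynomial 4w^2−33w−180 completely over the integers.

(4w+15)(w−12)

Need a pair with product 4·(−180) = −720 and sum −33: that's 15 and −48.
Split the middle term: 4w^2+15w − 48w−180 = w(4w+15) − 12(4w+15).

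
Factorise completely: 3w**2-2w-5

(3w-5)(w+1)

Need a pair with product 3·(-5) = -15 and sum -2: that's -5 and 3.
Split the middle term: 3w**2-5w + 3w-5 = w(3w-5) + (3w-5).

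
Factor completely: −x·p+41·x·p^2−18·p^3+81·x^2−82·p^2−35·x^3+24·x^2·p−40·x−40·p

Group: 5·x·(−7·x^2+2·x·p+5·x+9·p^2+5·p) + (−2·p−8)·(−7·x^2+2·x·p+5·x+9·p^2+5·p); both groups contain (−7·x^2+2·x·p+5·x+9·p^2+5·p), so (5·x−2·p−8) is a factor with cofactor −7·x^2+2·x·p+5·x+9·p^2+5·p.
The cofactor groups again: −7·x^2+2·x·p+5·x+9·p^2+5·p = −x·(7·x−9·p−5) − p·(7·x−9·p−5); both groups contain (7·x−9·p−5), giving −(x+p)·(7·x−9·p−5).

−(5·x−2·p−8)·(7·x−9·p−5)·(x+p)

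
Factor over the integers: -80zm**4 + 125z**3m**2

5m**2z(5z - 4m)(5z + 4m)

Factor out 5zm**2, leaving 25z**2 - 16m**2, which is a difference of two squares.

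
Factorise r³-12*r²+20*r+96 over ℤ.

(r+2)*(r-6)*(r-8)

Trying the rational-root candidates, r = -2 is a root, so (r+2) divides it; the quotient is r²-14*r+48.
The remaining quadratic factors as (r-8)(r-6).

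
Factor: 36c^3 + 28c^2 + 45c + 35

(9c + 7)(4c^2 + 5)

Group as (36c^3 + 45c) + (28c^2 + 35) = 9c(4c^2 + 5) + 7(4c^2 + 5).
Both groups share the factor (4c^2 + 5).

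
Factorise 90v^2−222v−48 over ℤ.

6(3v−8)(5v+1)

Pull out the common factor 6, then factor the remaining trinomial.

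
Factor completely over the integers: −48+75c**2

3(5c+4)(5c−4)

Factor out 3, leaving 25c**2−16, which is a difference of two squares.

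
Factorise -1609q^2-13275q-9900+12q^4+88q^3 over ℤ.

Testing divisors of the constant over divisors of the leading coefficient, q = 12 is a root, so (q-12) divides it; the quotient is 12q^3+232q^2+1175q+825.
Then q = -11 is a root, so (q+11) divides it; the quotient is 12q^2+100q+75.
The remaining quadratic factors as (2q+15)(6q+5).

(2q+15)(6q+5)(q+11)(q-12)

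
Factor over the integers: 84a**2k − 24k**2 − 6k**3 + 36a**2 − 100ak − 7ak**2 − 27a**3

Group: 9a(−3a**2 + 10ak + 4a − 3k**2 − 12k) + 2k(−3a**2 + 10ak + 4a − 3k**2 − 12k); both groups contain (−3a**2 + 10ak + 4a − 3k**2 − 12k), so (9a + 2k) is a factor with cofactor −3a**2 + 10ak + 4a − 3k**2 − 12k.
The cofactor groups again: −3a**2 + 10ak + 4a − 3k**2 − 12k = −a(3a − k − 4) + 3k(3a − k − 4); both groups contain (3a − k − 4), giving −(a − 3k)(3a − k − 4).

−(3a − k − 4)(9a + 2k)(a − 3k)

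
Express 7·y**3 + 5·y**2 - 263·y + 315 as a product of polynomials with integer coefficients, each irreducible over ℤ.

(7·y - 9)·(y + 7)·(y - 5)

By the rational root theorem, y = 5 is a root, so (y - 5) divides it; the quotient is 7·y**2 + 40·y - 63.
The remaining quadratic factors as (y + 7)(7·y - 9).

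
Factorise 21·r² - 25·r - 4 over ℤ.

(3·r - 4)·(7·r + 1)

Need a pair with product 21·(-4) = -84 and sum -25: that's -28 and 3.
Split the middle term: 21·r² - 28·r + 3·r - 4 = 7·r·(3·r - 4) + (3·r - 4).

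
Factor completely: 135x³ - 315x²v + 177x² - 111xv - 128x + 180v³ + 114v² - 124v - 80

(5x - 5v - 4)(3x - 6v + 5)(9x + 6v + 4)

Group: 9x(15x² - 45xv + 13x + 30v² - v - 20) + (6v + 4)(15x² - 45xv + 13x + 30v² - v - 20); both groups contain (15x² - 45xv + 13x + 30v² - v - 20), so (9x + 6v + 4) is a factor with cofactor 15x² - 45xv + 13x + 30v² - v - 20.
The cofactor groups again: 15x² - 45xv + 13x + 30v² - v - 20 = 3x(5x - 5v - 4) + (-6v + 5)(5x - 5v - 4); both groups contain (5x - 5v - 4), giving (3x - 6v + 5)(5x - 5v - 4).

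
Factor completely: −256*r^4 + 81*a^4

Write as (9*a^2)² − (16*r^2)², then factor 9*a^2 − 16*r^2 once more.

(3*a + 4*r)*(3*a − 4*r)*(9*a^2 + 16*r^2)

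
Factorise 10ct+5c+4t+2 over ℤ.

Group as (10ct+5c) + (4t+2) = 5c(2t+1) + 2(2t+1).
Both groups share the factor (2t+1).

(2t+1)(5c+2)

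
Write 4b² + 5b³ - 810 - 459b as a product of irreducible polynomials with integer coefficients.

Testing divisors of the constant over divisors of the leading coefficient, b = -9 is a root, giving the factor (b + 9) and quotient 5b² - 41b - 90.
The remaining quadratic factors as (5b + 9)(b - 10).

(5b + 9)(b + 9)(b - 10)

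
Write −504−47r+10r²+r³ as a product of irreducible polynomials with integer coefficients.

(r+8)(r+9)(r−7)

By the rational root theorem, r = −8 is a root, giving the factor (r+8) and quotient r²+2r−63.
The remaining quadratic factors as (r+9)(r−7).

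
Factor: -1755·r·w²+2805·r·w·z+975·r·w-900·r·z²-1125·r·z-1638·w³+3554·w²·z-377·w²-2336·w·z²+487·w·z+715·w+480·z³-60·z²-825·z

Group: 15·r·(-117·w²+187·w·z+65·w-60·z²-75·z) + (14·w-8·z+11)·(-117·w²+187·w·z+65·w-60·z²-75·z); both groups contain (-117·w²+187·w·z+65·w-60·z²-75·z), so (15·r+14·w-8·z+11) is a factor with cofactor -117·w²+187·w·z+65·w-60·z²-75·z.
The cofactor groups again: -117·w²+187·w·z+65·w-60·z²-75·z = -9·w·(13·w-15·z) + (4·z+5)·(13·w-15·z); both groups contain (13·w-15·z), giving -(9·w-4·z-5)·(13·w-15·z).

-(13·w-15·z)·(15·r+14·w-8·z+11)·(9·w-4·z-5)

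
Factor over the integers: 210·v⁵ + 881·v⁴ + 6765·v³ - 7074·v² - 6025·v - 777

(5·v - 7)·(6·v + 1)·(7·v + 3)·(v² + 5·v + 37)

Trying the rational-root candidates, v = 7/5 is a root, so (5·v - 7) divides it; the quotient is 42·v⁴ + 235·v³ + 1682·v² + 940·v + 111.
Next, v = -1/6 is a root, so (6·v + 1) is a factor; dividing leaves 7·v³ + 38·v² + 274·v + 111.
Next, v = -3/7 is a root, so (7·v + 3) is a factor; dividing leaves v² + 5·v + 37.
The quadratic v² + 5·v + 37 has discriminant -123 < 0 and is irreducible over ℤ.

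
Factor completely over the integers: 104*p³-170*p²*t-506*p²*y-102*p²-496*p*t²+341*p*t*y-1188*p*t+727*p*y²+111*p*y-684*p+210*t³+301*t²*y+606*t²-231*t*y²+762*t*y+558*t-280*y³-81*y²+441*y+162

(13*p-5*t-8*y-3)*(2*p-6*t-5*y-6)*(4*p+7*t-7*y+9)

Group: 2*p*(52*p²+71*p*t-123*p*y+105*p-35*t²-21*t*y-66*t+56*y²-51*y-27) + (-6*t-5*y-6)*(52*p²+71*p*t-123*p*y+105*p-35*t²-21*t*y-66*t+56*y²-51*y-27); both groups contain (52*p²+71*p*t-123*p*y+105*p-35*t²-21*t*y-66*t+56*y²-51*y-27), so (2*p-6*t-5*y-6) is a factor with cofactor 52*p²+71*p*t-123*p*y+105*p-35*t²-21*t*y-66*t+56*y²-51*y-27.
The cofactor groups again: 52*p²+71*p*t-123*p*y+105*p-35*t²-21*t*y-66*t+56*y²-51*y-27 = 13*p*(4*p+7*t-7*y+9) + (-5*t-8*y-3)*(4*p+7*t-7*y+9); both groups contain (4*p+7*t-7*y+9), giving (13*p-5*t-8*y-3)*(4*p+7*t-7*y+9).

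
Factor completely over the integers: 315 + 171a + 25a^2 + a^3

(a + 15)(a + 3)(a + 7)

Among the possible rational roots, a = −3 is a root, giving the factor (a + 3) and quotient a^2 + 22a + 105.
The remaining quadratic factors as (a + 15)(a + 7).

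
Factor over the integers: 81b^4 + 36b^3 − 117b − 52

Group as (81b^4 − 117b) + (36b^3 − 52) = 9b(9b^3 − 13) + 4(9b^3 − 13).
Both groups share the factor (9b^3 − 13).

(9b + 4)(9b^3 − 13)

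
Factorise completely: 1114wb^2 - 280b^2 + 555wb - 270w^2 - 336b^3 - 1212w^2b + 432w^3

(8w - 6b - 5)(6w - 7b)(9w - 8b)

Group: 8w(54w^2 - 111wb + 56b^2) + (-6b - 5)(54w^2 - 111wb + 56b^2); both groups contain (54w^2 - 111wb + 56b^2), so (8w - 6b - 5) is a factor with cofactor 54w^2 - 111wb + 56b^2.
The cofactor groups again: 54w^2 - 111wb + 56b^2 = 9w(6w - 7b) - 8b(6w - 7b); both groups contain (6w - 7b), giving (9w - 8b)(6w - 7b).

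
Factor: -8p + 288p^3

8p(6p + 1)(6p - 1)

Factor out 8p, leaving 36p^2 - 1, which is a difference of two squares.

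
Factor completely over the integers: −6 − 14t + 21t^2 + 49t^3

(7t + 3)(7t^2 − 2)

Group as (49t^3 − 14t) + (21t^2 − 6) = 7t(7t^2 − 2) + 3(7t^2 − 2).
Both groups share the factor (7t^2 − 2).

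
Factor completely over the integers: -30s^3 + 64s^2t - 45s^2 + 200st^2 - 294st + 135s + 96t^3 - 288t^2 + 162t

-(5s + 6t)(6s + 4t - 9)(s - 4t + 3)

Group: 6s(-5s^2 + 14st - 15s + 24t^2 - 18t) + (4t - 9)(-5s^2 + 14st - 15s + 24t^2 - 18t); both groups contain (-5s^2 + 14st - 15s + 24t^2 - 18t), so (6s + 4t - 9) is a factor with cofactor -5s^2 + 14st - 15s + 24t^2 - 18t.
The cofactor groups again: -5s^2 + 14st - 15s + 24t^2 - 18t = -5s(s - 4t + 3) - 6t(s - 4t + 3); both groups contain (s - 4t + 3), giving -(5s + 6t)(s - 4t + 3).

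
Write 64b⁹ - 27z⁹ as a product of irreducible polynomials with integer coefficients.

(4b³ - 3z³)(16b⁶ + 12b³z³ + 9z⁶)

Recognize a difference of cubes with the parts 4b³ and 3z³.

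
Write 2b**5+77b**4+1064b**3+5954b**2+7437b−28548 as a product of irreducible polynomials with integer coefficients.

Among the possible rational roots, b = −12 is a root, giving the factor (b+12) and quotient 2b**4+53b**3+428b**2+818b−2379.
Continuing, b = 3/2 is a root, so (2b−3) is a factor; dividing leaves b**3+28b**2+256b+793.
Then b = −13 is a root, so (b+13) divides it; the quotient is b**2+15b+61.
The quadratic b**2+15b+61 has discriminant −19 < 0 and is irreducible over ℤ.

(2b−3)(b+12)(b+13)(b**2+15b+61)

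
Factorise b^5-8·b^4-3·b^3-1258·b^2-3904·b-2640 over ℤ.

Trying the rational-root candidates, b = -1 is a root, giving the factor (b+1) and quotient b^4-9·b^3+6·b^2-1264·b-2640.
Then b = -2 is a root, so (b+2) is a factor; dividing leaves b^3-11·b^2+28·b-1320.
Next, b = 15 is a root, so (b-15) divides it; the quotient is b^2+4·b+88.
The quadratic b^2+4·b+88 has discriminant -336 < 0 and is irreducible over ℤ.

(b+1)·(b+2)·(b-15)·(b^2+4·b+88)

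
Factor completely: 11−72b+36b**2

Need a pair with product 36·11 = 396 and sum −72: that's −6 and −66.
Split the middle term: 36b**2−6b − 66b+11 = 6b(6b−1) − 11(6b−1).

(6b−1)(6b−11)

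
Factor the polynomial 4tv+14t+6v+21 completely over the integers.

(2t+3)(2v+7)

Group as (4tv+14t) + (6v+21) = 2t(2v+7) + 3(2v+7).
Both groups share the factor (2v+7).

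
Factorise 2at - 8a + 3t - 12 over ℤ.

Group as (2at - 8a) + (3t - 12) = 2a(t - 4) + 3(t - 4).
Both groups share the factor (t - 4).

(2a + 3)(t - 4)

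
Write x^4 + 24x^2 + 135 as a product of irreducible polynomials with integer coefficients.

Substitute u = x^2 to get a quadratic in u, then factor.
x^2 + 15 is irreducible over ℤ (always positive, so no real roots).
x^2 + 9 is irreducible over ℤ (sum of squares).

(x^2 + 15)(x^2 + 9)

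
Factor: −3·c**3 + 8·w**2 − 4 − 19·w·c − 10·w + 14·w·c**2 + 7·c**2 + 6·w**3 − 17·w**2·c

(2·w − 3·c − 2)·(3·w − c + 1)·(w − c + 2)

Group: 3·w·(2·w**2 − 5·w·c + 2·w + 3·c**2 − 4·c − 4) + (−c + 1)·(2·w**2 − 5·w·c + 2·w + 3·c**2 − 4·c − 4); both groups contain (2·w**2 − 5·w·c + 2·w + 3·c**2 − 4·c − 4), so (3·w − c + 1) is a factor with cofactor 2·w**2 − 5·w·c + 2·w + 3·c**2 − 4·c − 4.
The cofactor groups again: 2·w**2 − 5·w·c + 2·w + 3·c**2 − 4·c − 4 = w·(2·w − 3·c − 2) + (−c + 2)·(2·w − 3·c − 2); both groups contain (2·w − 3·c − 2), giving (w − c + 2)·(2·w − 3·c − 2).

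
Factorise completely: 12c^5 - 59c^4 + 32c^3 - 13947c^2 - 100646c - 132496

By the rational root theorem, c = -7/4 is a root, so (4c + 7) divides it; the quotient is 3c^4 - 20c^3 + 43c^2 - 3562c - 18928.
Next, c = -13/3 is a root, so (3c + 13) divides it; the quotient is c^3 - 11c^2 + 62c - 1456.
Continuing, c = 14 is a root, so (c - 14) divides it; the quotient is c^2 + 3c + 104.
The quadratic c^2 + 3c + 104 has discriminant -407 < 0 and is irreducible over ℤ.

(3c + 13)(4c + 7)(c - 14)(c^2 + 3c + 104)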